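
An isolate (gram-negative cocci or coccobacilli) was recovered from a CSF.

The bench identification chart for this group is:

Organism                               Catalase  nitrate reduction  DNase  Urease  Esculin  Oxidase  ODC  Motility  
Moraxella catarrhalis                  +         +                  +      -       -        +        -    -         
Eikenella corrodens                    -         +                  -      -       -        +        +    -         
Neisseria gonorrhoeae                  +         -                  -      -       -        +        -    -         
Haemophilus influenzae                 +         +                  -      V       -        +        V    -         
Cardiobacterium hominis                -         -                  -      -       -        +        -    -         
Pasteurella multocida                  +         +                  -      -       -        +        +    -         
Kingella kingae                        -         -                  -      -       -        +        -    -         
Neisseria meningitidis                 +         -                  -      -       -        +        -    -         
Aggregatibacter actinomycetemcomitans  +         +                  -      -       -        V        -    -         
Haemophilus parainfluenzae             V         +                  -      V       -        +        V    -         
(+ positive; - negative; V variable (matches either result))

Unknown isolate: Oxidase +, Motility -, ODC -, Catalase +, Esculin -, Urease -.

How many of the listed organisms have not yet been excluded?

6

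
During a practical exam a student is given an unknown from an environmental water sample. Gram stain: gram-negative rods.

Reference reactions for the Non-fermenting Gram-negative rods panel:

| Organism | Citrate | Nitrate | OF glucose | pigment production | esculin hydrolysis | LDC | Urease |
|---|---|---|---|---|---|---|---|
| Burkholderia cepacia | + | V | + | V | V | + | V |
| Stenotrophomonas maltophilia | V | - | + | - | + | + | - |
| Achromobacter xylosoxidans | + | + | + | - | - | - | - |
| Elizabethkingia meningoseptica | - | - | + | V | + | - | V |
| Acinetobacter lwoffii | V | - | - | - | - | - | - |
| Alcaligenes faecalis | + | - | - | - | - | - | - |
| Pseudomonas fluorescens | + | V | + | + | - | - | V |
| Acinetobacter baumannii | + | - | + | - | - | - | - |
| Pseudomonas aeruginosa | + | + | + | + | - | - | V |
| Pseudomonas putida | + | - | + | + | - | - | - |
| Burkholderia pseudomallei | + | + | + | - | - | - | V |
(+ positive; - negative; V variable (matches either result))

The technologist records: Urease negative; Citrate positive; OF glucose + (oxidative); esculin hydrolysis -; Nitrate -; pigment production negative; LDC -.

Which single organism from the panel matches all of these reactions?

pigment production -: excludes Pseudomonas fluorescens, Pseudomonas aeruginosa, Pseudomonas putida — 8 left.
Nitrate -: excludes Achromobacter xylosoxidans, Burkholderia pseudomallei — 6 left.
Urease -: all 6 remaining candidates are consistent.
Citrate +: excludes Elizabethkingia meningoseptica — 5 left.
OF glucose +: excludes Acinetobacter lwoffii, Alcaligenes faecalis — 3 left.
LDC -: excludes Burkholderia cepacia, Stenotrophomonas maltophilia — 1 left.
esculin hydrolysis -: the one remaining candidate is consistent.

Acinetobacter baumannii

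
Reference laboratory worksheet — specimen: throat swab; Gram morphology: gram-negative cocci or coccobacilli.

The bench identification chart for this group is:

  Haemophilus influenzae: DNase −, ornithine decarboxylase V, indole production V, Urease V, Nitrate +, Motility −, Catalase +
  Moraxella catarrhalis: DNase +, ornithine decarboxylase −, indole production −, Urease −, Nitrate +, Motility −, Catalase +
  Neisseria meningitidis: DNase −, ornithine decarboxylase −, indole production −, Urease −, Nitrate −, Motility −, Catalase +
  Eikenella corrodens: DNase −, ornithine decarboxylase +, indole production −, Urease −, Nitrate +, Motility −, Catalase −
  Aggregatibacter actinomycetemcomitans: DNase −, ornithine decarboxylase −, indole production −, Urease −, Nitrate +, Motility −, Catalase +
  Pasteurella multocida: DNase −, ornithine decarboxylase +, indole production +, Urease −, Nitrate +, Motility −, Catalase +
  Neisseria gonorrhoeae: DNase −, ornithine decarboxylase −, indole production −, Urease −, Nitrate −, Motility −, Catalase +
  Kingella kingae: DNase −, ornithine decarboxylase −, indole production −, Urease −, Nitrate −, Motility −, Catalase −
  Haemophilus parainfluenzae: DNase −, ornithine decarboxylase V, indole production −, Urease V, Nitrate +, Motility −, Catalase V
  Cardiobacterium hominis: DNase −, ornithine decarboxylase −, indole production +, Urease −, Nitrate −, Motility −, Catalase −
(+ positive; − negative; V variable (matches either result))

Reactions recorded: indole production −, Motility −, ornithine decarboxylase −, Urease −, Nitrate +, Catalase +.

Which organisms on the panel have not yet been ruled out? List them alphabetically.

Nitrate +: excludes Neisseria meningitidis, Neisseria gonorrhoeae, Kingella kingae, Cardiobacterium hominis — 6 left.
indole production −: excludes Pasteurella multocida — 5 left.
Urease −: all 5 remaining candidates are consistent.
ornithine decarboxylase −: excludes Eikenella corrodens — 4 left.
Catalase +: all 4 remaining candidates are consistent.
Motility −: all 4 remaining candidates are consistent.

Aggregatibacter actinomycetemcomitans, Haemophilus influenzae, Haemophilus parainfluenzae, Moraxella catarrhalis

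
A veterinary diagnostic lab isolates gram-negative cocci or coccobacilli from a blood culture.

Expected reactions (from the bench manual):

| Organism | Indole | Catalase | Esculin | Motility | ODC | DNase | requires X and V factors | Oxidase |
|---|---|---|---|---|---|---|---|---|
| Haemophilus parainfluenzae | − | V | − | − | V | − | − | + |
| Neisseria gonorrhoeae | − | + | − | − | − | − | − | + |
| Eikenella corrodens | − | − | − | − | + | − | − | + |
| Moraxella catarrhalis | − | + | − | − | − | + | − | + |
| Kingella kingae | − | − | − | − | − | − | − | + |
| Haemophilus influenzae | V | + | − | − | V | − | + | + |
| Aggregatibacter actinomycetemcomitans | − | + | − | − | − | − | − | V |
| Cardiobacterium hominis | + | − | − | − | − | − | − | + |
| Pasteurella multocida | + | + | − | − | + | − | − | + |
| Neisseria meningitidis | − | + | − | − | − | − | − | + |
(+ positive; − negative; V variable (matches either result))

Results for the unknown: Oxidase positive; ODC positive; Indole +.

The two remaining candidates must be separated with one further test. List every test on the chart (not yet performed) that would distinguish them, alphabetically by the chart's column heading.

requires X and V factors

ODC +: excludes 6 organisms — 4 left.
Indole +: excludes Haemophilus parainfluenzae, Eikenella corrodens — 2 left.
Oxidase +: all 2 remaining candidates are consistent.
Two candidates remain: Haemophilus influenzae and Pasteurella multocida.
  Catalase: + vs + — same for both, does not separate.
  Esculin: − vs − — same for both, does not separate.
  Motility: − vs − — same for both, does not separate.
  DNase: − vs − — same for both, does not separate.
  requires X and V factors: Haemophilus influenzae +, Pasteurella multocida − — discriminates.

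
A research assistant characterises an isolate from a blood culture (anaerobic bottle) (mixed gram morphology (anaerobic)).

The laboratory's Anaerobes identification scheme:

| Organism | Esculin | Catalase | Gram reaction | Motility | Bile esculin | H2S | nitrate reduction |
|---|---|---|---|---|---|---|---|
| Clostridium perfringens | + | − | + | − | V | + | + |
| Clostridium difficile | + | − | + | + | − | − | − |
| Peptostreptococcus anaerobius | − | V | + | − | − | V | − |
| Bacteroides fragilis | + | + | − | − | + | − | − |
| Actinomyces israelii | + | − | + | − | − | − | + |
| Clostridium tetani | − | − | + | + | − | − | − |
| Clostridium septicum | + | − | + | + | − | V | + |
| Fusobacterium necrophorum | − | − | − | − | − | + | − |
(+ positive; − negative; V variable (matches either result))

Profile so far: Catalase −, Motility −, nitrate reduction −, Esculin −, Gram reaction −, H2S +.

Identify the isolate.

Fusobacterium necrophorum

H2S +: excludes Clostridium difficile, Bacteroides fragilis, Actinomyces israelii, Clostridium tetani — 4 left.
nitrate reduction −: excludes Clostridium perfringens, Clostridium septicum — 2 left.
Catalase −: all 2 remaining candidates are consistent.
Motility −: all 2 remaining candidates are consistent.
Esculin −: all 2 remaining candidates are consistent.
Gram reaction −: excludes Peptostreptococcus anaerobius — 1 left.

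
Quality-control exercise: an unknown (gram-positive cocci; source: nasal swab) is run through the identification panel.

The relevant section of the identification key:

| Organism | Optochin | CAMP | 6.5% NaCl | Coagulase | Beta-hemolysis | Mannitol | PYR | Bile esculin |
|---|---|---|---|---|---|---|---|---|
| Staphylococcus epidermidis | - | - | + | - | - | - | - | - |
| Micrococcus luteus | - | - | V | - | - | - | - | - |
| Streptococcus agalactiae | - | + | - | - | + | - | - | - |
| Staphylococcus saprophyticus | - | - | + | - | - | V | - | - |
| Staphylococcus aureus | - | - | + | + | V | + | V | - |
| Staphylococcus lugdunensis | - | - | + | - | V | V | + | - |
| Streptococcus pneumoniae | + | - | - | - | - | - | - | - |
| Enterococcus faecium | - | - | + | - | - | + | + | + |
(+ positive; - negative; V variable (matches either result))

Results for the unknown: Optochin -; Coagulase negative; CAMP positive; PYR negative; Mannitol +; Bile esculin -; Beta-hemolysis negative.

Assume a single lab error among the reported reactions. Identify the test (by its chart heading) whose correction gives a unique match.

CAMP

As reported, no row in the chart matches all 7 reactions.
Reversing Mannitol → still no organism matches.
Reversing Coagulase → still no organism matches.
Reversing Optochin → still no organism matches.
Reversing Bile esculin → still no organism matches.
Reversing PYR → still no organism matches.
Reversing Beta-hemolysis → still no organism matches.
Reversing CAMP (to -) → unique match: Staphylococcus saprophyticus.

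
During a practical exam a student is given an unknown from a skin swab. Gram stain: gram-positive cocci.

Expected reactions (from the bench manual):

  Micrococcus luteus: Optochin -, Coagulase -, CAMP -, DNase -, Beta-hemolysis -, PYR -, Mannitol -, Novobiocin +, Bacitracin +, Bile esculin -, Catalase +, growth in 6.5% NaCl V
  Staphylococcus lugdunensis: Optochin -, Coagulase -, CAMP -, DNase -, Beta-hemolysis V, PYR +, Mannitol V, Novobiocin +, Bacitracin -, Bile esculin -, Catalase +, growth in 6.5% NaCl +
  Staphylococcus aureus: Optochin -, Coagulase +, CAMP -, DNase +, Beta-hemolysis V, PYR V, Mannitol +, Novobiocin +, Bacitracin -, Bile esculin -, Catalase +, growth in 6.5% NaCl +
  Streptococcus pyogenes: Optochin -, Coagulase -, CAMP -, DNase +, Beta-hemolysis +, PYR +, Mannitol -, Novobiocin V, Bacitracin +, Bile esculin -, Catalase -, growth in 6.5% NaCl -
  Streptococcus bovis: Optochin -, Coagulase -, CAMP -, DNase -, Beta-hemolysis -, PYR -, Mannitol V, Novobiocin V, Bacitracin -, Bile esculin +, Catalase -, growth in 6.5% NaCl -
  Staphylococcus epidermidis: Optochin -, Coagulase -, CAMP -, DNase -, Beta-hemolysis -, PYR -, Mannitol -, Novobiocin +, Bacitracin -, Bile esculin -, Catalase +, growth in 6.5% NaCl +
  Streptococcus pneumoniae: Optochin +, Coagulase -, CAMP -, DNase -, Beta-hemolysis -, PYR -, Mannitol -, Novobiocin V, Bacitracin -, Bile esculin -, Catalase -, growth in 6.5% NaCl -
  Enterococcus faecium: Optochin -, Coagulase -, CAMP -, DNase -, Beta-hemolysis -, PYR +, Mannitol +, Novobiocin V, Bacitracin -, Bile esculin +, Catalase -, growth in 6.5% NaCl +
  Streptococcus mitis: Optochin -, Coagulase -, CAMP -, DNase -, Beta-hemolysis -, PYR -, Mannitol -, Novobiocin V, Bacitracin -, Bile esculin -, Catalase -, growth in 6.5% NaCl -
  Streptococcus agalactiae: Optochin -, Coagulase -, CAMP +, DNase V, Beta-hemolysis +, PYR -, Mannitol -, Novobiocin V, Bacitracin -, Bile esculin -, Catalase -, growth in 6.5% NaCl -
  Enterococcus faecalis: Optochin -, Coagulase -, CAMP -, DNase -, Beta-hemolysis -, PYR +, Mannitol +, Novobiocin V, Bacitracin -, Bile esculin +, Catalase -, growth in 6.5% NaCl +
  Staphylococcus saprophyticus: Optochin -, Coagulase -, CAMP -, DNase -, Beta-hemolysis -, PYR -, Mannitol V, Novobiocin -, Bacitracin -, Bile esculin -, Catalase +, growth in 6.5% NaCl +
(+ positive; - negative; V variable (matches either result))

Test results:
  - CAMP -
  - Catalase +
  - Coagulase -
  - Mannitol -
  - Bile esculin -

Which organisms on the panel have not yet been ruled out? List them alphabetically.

Coagulase -: excludes Staphylococcus aureus — 11 left.
Bile esculin -: excludes Streptococcus bovis, Enterococcus faecium, Enterococcus faecalis — 8 left.
Mannitol -: all 8 remaining candidates are consistent.
CAMP -: excludes Streptococcus agalactiae — 7 left.
Catalase +: excludes Streptococcus pyogenes, Streptococcus pneumoniae, Streptococcus mitis — 4 left.

Micrococcus luteus, Staphylococcus epidermidis, Staphylococcus lugdunensis, Staphylococcus saprophyticus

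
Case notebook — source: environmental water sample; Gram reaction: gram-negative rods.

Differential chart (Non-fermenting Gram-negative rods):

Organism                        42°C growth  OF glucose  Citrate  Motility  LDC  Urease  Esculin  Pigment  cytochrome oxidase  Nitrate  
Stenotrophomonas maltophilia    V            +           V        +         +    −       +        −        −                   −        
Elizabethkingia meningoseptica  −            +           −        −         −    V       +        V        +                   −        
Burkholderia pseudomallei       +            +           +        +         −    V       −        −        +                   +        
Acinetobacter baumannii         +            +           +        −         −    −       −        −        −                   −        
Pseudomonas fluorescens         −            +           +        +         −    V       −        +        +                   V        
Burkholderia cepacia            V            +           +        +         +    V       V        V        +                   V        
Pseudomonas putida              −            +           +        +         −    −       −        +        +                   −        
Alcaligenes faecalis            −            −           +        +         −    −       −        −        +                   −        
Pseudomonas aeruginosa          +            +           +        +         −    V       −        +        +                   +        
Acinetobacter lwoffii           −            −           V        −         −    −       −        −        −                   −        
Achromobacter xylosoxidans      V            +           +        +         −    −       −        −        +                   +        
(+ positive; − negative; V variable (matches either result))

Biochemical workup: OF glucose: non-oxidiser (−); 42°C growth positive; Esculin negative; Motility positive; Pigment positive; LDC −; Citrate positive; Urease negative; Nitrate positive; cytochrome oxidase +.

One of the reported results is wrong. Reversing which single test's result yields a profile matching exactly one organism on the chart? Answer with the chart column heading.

As reported, no row in the chart matches all 10 reactions.
Reversing Esculin → still no organism matches.
Reversing LDC → still no organism matches.
Reversing Pigment → still no organism matches.
Reversing OF glucose (to +) → unique match: Pseudomonas aeruginosa.
Reversing Citrate → still no organism matches.
Reversing Nitrate → still no organism matches.
Reversing Urease → still no organism matches.
Reversing Motility → still no organism matches.
Reversing cytochrome oxidase → still no organism matches.
Reversing 42°C growth → still no organism matches.

OF glucose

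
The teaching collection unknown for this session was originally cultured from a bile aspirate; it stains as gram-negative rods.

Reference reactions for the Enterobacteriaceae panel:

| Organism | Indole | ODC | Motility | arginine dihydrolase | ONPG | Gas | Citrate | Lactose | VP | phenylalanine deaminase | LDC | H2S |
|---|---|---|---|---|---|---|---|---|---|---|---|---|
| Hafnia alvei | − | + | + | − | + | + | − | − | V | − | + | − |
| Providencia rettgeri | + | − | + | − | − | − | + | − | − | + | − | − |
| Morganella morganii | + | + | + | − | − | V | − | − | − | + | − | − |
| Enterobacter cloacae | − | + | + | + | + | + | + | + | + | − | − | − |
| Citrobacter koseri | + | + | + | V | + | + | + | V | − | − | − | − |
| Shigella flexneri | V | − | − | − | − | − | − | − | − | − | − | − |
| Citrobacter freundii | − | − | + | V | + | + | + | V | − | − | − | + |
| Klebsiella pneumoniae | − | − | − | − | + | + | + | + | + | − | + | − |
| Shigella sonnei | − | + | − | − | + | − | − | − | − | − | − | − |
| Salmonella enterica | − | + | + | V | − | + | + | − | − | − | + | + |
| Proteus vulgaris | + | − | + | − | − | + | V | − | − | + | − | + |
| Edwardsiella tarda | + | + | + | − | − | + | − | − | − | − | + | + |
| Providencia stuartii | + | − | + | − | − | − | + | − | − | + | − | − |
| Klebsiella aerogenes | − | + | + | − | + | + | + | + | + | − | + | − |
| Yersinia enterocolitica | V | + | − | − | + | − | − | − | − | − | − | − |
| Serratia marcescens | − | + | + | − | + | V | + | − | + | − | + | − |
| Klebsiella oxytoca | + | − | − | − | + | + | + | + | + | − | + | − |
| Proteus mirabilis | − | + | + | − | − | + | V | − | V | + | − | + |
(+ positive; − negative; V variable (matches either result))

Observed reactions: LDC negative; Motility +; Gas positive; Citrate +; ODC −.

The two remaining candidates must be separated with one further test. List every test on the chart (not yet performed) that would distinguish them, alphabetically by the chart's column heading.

Indole, ONPG, phenylalanine deaminase

Motility +: excludes 5 organisms — 13 left.
Citrate +: excludes Hafnia alvei, Morganella morganii, Edwardsiella tarda — 10 left.
LDC −: excludes Salmonella enterica, Klebsiella aerogenes, Serratia marcescens — 7 left.
ODC −: excludes Enterobacter cloacae, Citrobacter koseri, Proteus mirabilis — 4 left.
Gas +: excludes Providencia rettgeri, Providencia stuartii — 2 left.
Two candidates remain: Citrobacter freundii and Proteus vulgaris.
  Indole: Citrobacter freundii −, Proteus vulgaris + — discriminates.
  arginine dihydrolase: V vs − — variable for at least one, does not separate.
  ONPG: Citrobacter freundii +, Proteus vulgaris − — discriminates.
  Lactose: V vs − — variable for at least one, does not separate.
  VP: − vs − — same for both, does not separate.
  phenylalanine deaminase: Citrobacter freundii −, Proteus vulgaris + — discriminates.
  H2S: + vs + — same for both, does not separate.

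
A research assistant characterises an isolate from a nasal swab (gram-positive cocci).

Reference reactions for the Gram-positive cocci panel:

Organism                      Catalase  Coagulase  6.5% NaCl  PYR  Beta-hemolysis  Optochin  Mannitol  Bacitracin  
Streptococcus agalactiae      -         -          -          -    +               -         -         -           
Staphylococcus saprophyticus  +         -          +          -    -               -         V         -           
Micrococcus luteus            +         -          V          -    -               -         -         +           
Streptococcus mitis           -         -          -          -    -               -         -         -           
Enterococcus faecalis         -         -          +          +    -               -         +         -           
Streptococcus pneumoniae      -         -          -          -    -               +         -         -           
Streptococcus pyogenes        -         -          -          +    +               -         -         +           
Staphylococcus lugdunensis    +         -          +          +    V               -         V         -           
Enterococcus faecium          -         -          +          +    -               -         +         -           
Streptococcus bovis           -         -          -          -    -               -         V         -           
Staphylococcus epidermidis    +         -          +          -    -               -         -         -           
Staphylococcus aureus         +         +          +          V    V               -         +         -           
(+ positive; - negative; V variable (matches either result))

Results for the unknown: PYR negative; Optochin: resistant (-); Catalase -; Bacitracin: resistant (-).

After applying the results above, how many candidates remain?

3

Bacitracin -: excludes Micrococcus luteus, Streptococcus pyogenes — 10 left.
PYR -: excludes Enterococcus faecalis, Staphylococcus lugdunensis, Enterococcus faecium — 7 left.
Optochin -: excludes Streptococcus pneumoniae — 6 left.
Catalase -: excludes Staphylococcus saprophyticus, Staphylococcus epidermidis, Staphylococcus aureus — 3 left.
Still consistent: Streptococcus agalactiae, Streptococcus bovis, Streptococcus mitis.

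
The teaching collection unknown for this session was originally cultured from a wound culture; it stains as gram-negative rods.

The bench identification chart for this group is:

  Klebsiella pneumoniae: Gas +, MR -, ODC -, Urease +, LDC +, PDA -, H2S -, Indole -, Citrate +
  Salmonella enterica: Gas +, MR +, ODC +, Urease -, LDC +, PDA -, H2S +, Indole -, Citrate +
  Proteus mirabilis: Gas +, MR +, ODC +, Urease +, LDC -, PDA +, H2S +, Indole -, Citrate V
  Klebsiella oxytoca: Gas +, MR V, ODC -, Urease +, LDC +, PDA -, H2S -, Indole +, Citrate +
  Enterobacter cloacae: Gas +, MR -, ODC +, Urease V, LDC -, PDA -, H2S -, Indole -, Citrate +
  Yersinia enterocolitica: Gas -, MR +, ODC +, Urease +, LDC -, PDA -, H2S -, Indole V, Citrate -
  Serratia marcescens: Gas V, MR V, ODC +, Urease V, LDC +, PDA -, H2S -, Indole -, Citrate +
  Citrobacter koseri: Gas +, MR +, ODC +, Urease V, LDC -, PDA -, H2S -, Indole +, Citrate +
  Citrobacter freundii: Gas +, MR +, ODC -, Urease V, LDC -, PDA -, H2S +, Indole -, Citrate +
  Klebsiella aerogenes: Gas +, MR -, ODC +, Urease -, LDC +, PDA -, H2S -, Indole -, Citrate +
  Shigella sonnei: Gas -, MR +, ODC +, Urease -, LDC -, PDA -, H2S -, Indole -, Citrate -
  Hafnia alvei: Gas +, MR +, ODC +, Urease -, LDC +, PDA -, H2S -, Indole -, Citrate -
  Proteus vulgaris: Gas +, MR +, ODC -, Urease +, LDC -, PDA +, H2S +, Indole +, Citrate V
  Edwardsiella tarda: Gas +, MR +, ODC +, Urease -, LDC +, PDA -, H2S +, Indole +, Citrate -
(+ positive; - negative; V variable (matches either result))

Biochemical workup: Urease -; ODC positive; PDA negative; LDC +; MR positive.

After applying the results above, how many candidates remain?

4

ODC +: excludes Klebsiella pneumoniae, Klebsiella oxytoca, Citrobacter freundii, Proteus vulgaris — 10 left.
PDA -: excludes Proteus mirabilis — 9 left.
LDC +: excludes Enterobacter cloacae, Yersinia enterocolitica, Citrobacter koseri, Shigella sonnei — 5 left.
Urease -: all 5 remaining candidates are consistent.
MR +: excludes Klebsiella aerogenes — 4 left.
Still consistent: Edwardsiella tarda, Hafnia alvei, Salmonella enterica, Serratia marcescens.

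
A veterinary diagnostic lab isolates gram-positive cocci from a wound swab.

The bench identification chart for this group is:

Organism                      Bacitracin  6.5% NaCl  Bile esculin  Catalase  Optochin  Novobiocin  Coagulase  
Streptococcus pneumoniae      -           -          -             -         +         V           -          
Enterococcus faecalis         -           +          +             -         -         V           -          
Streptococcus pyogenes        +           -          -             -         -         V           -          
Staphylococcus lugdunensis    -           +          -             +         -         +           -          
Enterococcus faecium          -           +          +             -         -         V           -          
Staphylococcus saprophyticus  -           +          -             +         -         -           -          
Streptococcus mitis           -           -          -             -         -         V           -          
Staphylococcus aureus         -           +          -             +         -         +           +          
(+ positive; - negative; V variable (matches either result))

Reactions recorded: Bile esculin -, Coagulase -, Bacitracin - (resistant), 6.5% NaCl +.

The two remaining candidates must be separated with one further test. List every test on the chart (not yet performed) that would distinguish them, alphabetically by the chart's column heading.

Novobiocin

6.5% NaCl +: excludes Streptococcus pneumoniae, Streptococcus pyogenes, Streptococcus mitis — 5 left.
Bacitracin -: all 5 remaining candidates are consistent.
Coagulase -: excludes Staphylococcus aureus — 4 left.
Bile esculin -: excludes Enterococcus faecalis, Enterococcus faecium — 2 left.
Two candidates remain: Staphylococcus lugdunensis and Staphylococcus saprophyticus.
  Catalase: + vs + — same for both, does not separate.
  Optochin: - vs - — same for both, does not separate.
  Novobiocin: Staphylococcus lugdunensis +, Staphylococcus saprophyticus - — discriminates.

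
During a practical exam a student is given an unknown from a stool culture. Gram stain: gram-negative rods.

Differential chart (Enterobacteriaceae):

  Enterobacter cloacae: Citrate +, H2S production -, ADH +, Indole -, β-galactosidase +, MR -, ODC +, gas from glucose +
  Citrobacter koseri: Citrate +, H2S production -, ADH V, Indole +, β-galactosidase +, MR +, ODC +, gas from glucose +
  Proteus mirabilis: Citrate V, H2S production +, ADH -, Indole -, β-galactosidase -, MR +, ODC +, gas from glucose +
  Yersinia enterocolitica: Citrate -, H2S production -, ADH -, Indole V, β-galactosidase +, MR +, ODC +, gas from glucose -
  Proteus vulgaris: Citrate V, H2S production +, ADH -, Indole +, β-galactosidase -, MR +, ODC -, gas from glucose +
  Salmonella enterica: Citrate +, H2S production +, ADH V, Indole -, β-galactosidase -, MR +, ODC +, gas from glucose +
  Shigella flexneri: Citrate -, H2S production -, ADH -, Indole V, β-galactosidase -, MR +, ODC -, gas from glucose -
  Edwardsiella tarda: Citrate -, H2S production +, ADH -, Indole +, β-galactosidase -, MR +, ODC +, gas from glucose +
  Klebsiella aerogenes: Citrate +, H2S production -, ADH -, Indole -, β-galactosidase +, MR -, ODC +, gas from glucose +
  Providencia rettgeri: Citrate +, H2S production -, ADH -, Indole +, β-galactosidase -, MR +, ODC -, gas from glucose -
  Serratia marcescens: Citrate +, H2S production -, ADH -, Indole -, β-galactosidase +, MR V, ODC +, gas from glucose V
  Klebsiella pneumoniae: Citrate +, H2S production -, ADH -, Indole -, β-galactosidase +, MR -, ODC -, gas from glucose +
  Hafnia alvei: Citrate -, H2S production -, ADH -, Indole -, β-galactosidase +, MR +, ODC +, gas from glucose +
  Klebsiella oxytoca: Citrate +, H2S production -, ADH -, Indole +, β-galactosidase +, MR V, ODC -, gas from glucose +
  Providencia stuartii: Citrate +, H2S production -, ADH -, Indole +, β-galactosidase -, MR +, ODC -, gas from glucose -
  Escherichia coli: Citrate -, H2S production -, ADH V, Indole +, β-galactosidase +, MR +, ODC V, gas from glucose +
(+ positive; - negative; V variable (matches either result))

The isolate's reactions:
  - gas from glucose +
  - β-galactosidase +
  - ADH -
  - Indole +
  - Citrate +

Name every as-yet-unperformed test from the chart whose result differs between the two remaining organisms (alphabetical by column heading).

ODC

Indole +: excludes 7 organisms — 9 left.
β-galactosidase +: excludes 5 organisms — 4 left.
gas from glucose +: excludes Yersinia enterocolitica — 3 left.
ADH -: all 3 remaining candidates are consistent.
Citrate +: excludes Escherichia coli — 2 left.
Two candidates remain: Citrobacter koseri and Klebsiella oxytoca.
  H2S production: - vs - — same for both, does not separate.
  MR: + vs V — variable for at least one, does not separate.
  ODC: Citrobacter koseri +, Klebsiella oxytoca - — discriminates.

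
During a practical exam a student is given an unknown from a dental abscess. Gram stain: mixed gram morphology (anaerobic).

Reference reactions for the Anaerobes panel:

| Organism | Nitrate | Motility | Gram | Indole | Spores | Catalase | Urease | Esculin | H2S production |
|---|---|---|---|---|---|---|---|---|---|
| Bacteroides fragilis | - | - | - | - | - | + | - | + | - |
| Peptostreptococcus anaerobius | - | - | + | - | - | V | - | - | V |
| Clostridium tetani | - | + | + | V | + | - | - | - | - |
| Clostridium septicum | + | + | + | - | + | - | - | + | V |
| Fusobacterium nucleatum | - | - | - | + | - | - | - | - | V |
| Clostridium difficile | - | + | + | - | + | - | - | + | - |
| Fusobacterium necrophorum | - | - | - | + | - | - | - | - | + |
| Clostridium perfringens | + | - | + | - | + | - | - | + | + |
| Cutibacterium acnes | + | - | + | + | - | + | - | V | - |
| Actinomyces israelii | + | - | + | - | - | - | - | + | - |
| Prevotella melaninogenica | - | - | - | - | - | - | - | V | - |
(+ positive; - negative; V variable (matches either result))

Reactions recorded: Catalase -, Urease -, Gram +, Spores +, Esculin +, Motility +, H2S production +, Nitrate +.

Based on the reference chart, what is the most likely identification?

Clostridium septicum

Catalase -: excludes Bacteroides fragilis, Cutibacterium acnes — 9 left.
Gram +: excludes Fusobacterium nucleatum, Fusobacterium necrophorum, Prevotella melaninogenica — 6 left.
H2S production +: excludes Clostridium tetani, Clostridium difficile, Actinomyces israelii — 3 left.
Nitrate +: excludes Peptostreptococcus anaerobius — 2 left.
Spores +: all 2 remaining candidates are consistent.
Urease -: all 2 remaining candidates are consistent.
Motility +: excludes Clostridium perfringens — 1 left.
Esculin +: the one remaining candidate is consistent.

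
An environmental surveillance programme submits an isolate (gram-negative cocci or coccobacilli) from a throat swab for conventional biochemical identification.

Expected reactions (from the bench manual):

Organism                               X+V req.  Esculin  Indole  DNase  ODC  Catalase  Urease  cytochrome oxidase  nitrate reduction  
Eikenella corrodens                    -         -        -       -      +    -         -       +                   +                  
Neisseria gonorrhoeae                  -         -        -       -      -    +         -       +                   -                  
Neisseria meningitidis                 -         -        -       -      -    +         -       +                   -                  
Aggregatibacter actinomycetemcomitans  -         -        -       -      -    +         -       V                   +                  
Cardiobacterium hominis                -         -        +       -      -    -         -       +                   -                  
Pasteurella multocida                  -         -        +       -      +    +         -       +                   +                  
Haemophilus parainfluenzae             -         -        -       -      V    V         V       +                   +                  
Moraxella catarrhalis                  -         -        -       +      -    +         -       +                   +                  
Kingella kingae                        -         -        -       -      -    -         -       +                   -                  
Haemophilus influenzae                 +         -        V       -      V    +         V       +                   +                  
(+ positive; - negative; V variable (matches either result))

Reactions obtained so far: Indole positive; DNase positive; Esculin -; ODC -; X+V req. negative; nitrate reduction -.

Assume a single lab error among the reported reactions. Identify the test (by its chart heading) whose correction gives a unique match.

DNase

As reported, no row in the chart matches all 6 reactions.
Reversing DNase (to -) → unique match: Cardiobacterium hominis.
Reversing Indole → still no organism matches.
Reversing nitrate reduction → still no organism matches.
Reversing ODC → still no organism matches.
Reversing X+V req. → still no organism matches.
Reversing Esculin → still no organism matches.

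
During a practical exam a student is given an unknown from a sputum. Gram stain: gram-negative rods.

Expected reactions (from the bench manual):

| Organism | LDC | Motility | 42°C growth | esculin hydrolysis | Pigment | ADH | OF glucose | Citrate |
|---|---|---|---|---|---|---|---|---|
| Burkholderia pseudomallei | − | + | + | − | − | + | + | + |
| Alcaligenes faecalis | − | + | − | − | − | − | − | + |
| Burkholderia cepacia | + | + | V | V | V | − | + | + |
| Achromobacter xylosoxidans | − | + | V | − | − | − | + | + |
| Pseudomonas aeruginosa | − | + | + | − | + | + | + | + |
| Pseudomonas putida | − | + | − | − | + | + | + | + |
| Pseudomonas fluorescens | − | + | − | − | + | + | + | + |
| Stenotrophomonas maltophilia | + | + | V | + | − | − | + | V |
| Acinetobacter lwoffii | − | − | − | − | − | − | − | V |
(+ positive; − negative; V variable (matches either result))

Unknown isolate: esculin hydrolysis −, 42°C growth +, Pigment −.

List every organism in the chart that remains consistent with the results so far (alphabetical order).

Achromobacter xylosoxidans, Burkholderia cepacia, Burkholderia pseudomallei

esculin hydrolysis −: excludes Stenotrophomonas maltophilia — 8 left.
Pigment −: excludes Pseudomonas aeruginosa, Pseudomonas putida, Pseudomonas fluorescens — 5 left.
42°C growth +: excludes Alcaligenes faecalis, Acinetobacter lwoffii — 3 left.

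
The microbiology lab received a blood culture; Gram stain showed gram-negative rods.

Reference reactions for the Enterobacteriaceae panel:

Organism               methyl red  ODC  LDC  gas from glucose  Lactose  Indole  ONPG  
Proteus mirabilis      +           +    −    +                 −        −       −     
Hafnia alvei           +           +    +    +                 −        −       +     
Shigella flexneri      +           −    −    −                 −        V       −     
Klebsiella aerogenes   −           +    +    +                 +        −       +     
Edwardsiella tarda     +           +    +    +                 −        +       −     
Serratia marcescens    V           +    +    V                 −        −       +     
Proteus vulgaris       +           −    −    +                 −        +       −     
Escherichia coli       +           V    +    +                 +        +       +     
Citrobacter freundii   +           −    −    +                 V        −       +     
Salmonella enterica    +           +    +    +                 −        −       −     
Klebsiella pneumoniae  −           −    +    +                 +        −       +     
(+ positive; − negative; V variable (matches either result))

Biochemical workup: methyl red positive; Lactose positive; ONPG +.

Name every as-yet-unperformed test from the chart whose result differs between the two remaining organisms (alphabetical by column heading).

Indole, LDC

ONPG +: excludes 5 organisms — 6 left.
methyl red +: excludes Klebsiella aerogenes, Klebsiella pneumoniae — 4 left.
Lactose +: excludes Hafnia alvei, Serratia marcescens — 2 left.
Two candidates remain: Citrobacter freundii and Escherichia coli.
  ODC: − vs V — variable for at least one, does not separate.
  LDC: Citrobacter freundii −, Escherichia coli + — discriminates.
  gas from glucose: + vs + — same for both, does not separate.
  Indole: Citrobacter freundii −, Escherichia coli + — discriminates.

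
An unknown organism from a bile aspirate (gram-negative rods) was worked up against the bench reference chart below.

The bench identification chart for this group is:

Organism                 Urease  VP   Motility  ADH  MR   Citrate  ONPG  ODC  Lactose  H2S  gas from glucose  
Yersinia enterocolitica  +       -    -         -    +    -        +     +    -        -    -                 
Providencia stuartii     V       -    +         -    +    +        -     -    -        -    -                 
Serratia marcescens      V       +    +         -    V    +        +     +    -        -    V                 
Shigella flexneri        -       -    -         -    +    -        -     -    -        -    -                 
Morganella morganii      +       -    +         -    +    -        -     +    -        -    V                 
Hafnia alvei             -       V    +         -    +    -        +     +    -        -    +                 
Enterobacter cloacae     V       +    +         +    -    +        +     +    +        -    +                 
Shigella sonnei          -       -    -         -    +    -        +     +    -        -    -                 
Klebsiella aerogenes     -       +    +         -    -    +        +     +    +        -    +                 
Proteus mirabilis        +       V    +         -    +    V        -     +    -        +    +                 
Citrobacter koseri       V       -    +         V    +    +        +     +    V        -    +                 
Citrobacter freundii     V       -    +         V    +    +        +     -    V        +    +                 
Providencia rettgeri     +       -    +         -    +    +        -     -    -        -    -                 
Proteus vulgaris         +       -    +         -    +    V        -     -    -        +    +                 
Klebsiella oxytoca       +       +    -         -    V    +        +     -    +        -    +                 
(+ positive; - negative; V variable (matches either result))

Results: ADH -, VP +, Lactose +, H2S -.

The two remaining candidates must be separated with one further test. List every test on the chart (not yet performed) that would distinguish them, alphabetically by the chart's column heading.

VP +: excludes 9 organisms — 6 left.
ADH -: excludes Enterobacter cloacae — 5 left.
H2S -: excludes Proteus mirabilis — 4 left.
Lactose +: excludes Serratia marcescens, Hafnia alvei — 2 left.
Two candidates remain: Klebsiella aerogenes and Klebsiella oxytoca.
  Urease: Klebsiella aerogenes -, Klebsiella oxytoca + — discriminates.
  Motility: Klebsiella aerogenes +, Klebsiella oxytoca - — discriminates.
  MR: - vs V — variable for at least one, does not separate.
  Citrate: + vs + — same for both, does not separate.
  ONPG: + vs + — same for both, does not separate.
  ODC: Klebsiella aerogenes +, Klebsiella oxytoca - — discriminates.
  gas from glucose: + vs + — same for both, does not separate.

Motility, ODC, Urease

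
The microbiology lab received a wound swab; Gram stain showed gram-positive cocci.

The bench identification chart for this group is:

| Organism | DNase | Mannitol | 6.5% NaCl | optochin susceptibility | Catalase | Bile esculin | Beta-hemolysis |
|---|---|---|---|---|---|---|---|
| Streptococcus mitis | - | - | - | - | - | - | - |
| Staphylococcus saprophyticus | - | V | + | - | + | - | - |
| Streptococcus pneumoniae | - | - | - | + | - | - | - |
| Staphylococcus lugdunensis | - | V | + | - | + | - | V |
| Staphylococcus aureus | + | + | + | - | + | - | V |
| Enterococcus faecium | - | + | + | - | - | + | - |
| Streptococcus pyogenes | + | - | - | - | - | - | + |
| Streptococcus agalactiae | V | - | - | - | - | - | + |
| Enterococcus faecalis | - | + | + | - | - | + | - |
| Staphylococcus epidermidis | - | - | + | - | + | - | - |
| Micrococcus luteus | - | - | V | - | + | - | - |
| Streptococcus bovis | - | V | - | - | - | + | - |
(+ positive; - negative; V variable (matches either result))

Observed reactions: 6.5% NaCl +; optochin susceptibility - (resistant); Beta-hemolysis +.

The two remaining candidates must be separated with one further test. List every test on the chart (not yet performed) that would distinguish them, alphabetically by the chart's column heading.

DNase

6.5% NaCl +: excludes 5 organisms — 7 left.
Beta-hemolysis +: excludes 5 organisms — 2 left.
optochin susceptibility -: all 2 remaining candidates are consistent.
Two candidates remain: Staphylococcus aureus and Staphylococcus lugdunensis.
  DNase: Staphylococcus aureus +, Staphylococcus lugdunensis - — discriminates.
  Mannitol: + vs V — variable for at least one, does not separate.
  Catalase: + vs + — same for both, does not separate.
  Bile esculin: - vs - — same for both, does not separate.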